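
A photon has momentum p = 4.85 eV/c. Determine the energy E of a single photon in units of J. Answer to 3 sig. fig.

7.77 × 10^-19 J

(c = 2.99792458 × 10^8 m/s, 1 eV = 1.602176634 × 10^-19 J.)
In SI units: p = 4.85 eV/c = 2.5920 × 10^-27 kg·m/s.
The photon relation is E = pc, giving E = 7.771 × 10^-19 J.
So E ≈ 7.77 × 10^-19 J.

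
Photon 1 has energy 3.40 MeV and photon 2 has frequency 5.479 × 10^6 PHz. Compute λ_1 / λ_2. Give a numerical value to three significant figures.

6.66

λ_1 = 3.647 × 10^-13 m (from energy = 3.40 MeV, via λ = hc/E).
λ_2 = 5.472 × 10^-14 m (from frequency = 5.479 × 10^6 PHz, via λ = c/f).
Ratio = 3.647 × 10^-13 / 5.472 × 10^-14 = 6.66.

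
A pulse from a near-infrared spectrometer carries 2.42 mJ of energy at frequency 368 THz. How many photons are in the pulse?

Per-photon energy: E = 2.438e-19 J (from frequency = 368 THz).
N = E_total / E_photon = 0.00242 J / 2.438e-19 J = 9.92e15.

9.92e15 photons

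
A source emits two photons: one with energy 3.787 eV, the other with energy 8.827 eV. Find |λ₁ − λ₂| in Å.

Using λ = hc/E: λ₁ = 3.2739e-7 m, λ₂ = 1.4046e-7 m.
|Δλ| = |3.2739e-7 − 1.4046e-7| = 1.87e-7 m = 1870 Å.

1870 Å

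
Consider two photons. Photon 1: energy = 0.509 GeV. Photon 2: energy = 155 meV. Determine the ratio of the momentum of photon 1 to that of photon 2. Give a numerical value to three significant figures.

3.28e9

p_1 = 2.720e-19 kg·m/s (from energy = 0.509 GeV, via p = E/c).
p_2 = 8.284e-29 kg·m/s (from energy = 155 meV, via p = E/c).
Ratio = 2.720e-19 / 8.284e-29 = 3.28e9.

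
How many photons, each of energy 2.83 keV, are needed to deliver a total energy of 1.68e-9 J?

Per-photon energy: E = 4.534e-16 J (from energy = 2.83 keV).
N = E_total / E_photon = 1.68e-9 J / 4.534e-16 J = 3.71e6.

3.71e6 photons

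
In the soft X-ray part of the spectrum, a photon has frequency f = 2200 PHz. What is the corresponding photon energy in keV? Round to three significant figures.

First convert: f = 2200 PHz = 2.20e18 Hz.
Apply E = hf: E = 1.458e-15 J.
Converting to keV: E = 9.098 keV ≈ 9.10 keV.

9.10 keV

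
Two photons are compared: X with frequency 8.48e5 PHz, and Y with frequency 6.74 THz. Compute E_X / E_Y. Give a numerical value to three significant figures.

1.26e8

E_X = 5.619e-13 J (from frequency = 8.48e5 PHz, via E = hf).
E_Y = 4.466e-21 J (from frequency = 6.74 THz, via E = hf).
Ratio = 5.619e-13 / 4.466e-21 = 1.26e8.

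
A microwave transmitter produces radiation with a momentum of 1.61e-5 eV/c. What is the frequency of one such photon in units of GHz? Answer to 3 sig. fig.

(h = 6.62607015e-34 J·s, c = 2.99792458e8 m/s, 1 eV = 1.602176634e-19 J.)
First convert: p = 1.61e-5 eV/c = 8.6043e-33 kg·m/s.
Since f = pc/h for a photon, f = 3.893e9 Hz.
Converting to GHz: f = 3.893 GHz ≈ 3.89 GHz.

3.89 GHz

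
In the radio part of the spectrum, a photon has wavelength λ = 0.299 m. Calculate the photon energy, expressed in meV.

Since E = hc/λ for a photon, E = 6.644e-25 J.
Converting to meV: E = 0.004147 meV ≈ 4.15e-3 meV.

4.15e-3 meV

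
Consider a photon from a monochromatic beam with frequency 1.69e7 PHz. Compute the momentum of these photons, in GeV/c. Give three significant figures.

0.0699 GeV/c

Convert to SI: f = 1.69e7 PHz = 1.69e22 Hz.
Since p = hf/c for a photon, p = 3.735e-20 kg·m/s.
Converting to GeV/c: p = 0.06989 GeV/c ≈ 0.0699 GeV/c.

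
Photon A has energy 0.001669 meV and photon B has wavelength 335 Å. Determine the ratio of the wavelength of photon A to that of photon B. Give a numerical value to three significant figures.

2.22 × 10^7

λ_A = 0.7429 m (from energy = 0.001669 meV, via λ = hc/E).
λ_B = 3.350 × 10^-8 m (from wavelength = 335 Å, via λ given directly).
Ratio = 0.7429 / 3.350 × 10^-8 = 2.22 × 10^7.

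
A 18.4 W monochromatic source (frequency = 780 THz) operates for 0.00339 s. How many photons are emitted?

Total energy: E_total = P·t = 18.4 × 0.00339 = 0.06238 J.
Per-photon energy: E = 5.168e-19 J.
N = E_total / E_photon = 1.21e17.

1.21e17 photons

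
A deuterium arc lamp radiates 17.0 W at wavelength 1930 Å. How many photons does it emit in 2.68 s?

Total energy: E_total = P·t = 17.0 × 2.68 = 45.56 J.
Per-photon energy: E = 1.029 × 10^-18 J.
N = E_total / E_photon = 4.43 × 10^19.

4.43 × 10^19 photons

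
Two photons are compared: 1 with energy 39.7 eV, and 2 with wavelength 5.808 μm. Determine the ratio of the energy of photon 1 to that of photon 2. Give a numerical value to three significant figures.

186

E_1 = 6.361·10^-18 J (from energy = 39.7 eV, via E given directly).
E_2 = 3.420·10^-20 J (from wavelength = 5.808 μm, via E = hc/λ).
Ratio = 6.361·10^-18 / 3.420·10^-20 = 186.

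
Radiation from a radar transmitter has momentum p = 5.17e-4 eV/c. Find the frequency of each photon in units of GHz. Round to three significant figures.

First convert: p = 5.17e-4 eV/c = 2.7630e-31 kg·m/s.
For a photon f = pc/h, so f = 1.250e11 Hz.
Converting to GHz: f = 125.0 GHz ≈ 125 GHz.

125 GHz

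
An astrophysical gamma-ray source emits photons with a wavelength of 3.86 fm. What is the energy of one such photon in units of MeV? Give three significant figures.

(h = 6.62607015 × 10^-34 J·s, c = 2.99792458 × 10^8 m/s, 1 eV = 1.602176634 × 10^-19 J.)
Convert to SI: λ = 3.86 fm = 3.86 × 10^-15 m.
The photon relation is E = hc/λ, giving E = 5.146 × 10^-11 J.
Converting to MeV: E = 321.2 MeV ≈ 321 MeV.

321 MeV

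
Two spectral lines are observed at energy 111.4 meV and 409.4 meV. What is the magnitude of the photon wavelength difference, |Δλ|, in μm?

Using λ = hc/E: λ₁ = 1.1130·10^-5 m, λ₂ = 3.0284·10^-6 m.
|Δλ| = |1.1130·10^-5 − 3.0284·10^-6| = 8.10·10^-6 m = 8.10 μm.

8.10 μm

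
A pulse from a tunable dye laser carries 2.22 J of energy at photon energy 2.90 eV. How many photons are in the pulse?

4.78e18 photons

Per-photon energy: E = 4.646e-19 J (from energy = 2.90 eV).
N = E_total / E_photon = 2.22 J / 4.646e-19 J = 4.78e18.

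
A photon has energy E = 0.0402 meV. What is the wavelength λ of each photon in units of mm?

Convert to SI: E = 0.0402 meV = 6.4408 × 10^-24 J.
The photon relation is λ = hc/E, giving λ = 0.03084 m.
Converting to mm: λ = 30.84 mm ≈ 30.8 mm.

30.8 mm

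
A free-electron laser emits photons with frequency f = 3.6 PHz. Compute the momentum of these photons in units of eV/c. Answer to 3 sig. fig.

14.9 eV/c

Use h = 6.62607015e-34 J·s, c = 2.99792458e8 m/s, 1 eV = 1.602176634e-19 J.
First convert: f = 3.6 PHz = 3.6e15 Hz.
Since p = hf/c for a photon, p = 7.957e-27 kg·m/s.
Converting to eV/c: p = 14.89 eV/c ≈ 14.9 eV/c.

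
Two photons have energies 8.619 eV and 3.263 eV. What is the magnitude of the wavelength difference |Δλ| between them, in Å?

2360 Å

Using λ = hc/E: λ₁ = 1.4385 × 10^-7 m, λ₂ = 3.7997 × 10^-7 m.
|Δλ| = |1.4385 × 10^-7 − 3.7997 × 10^-7| = 2.36 × 10^-7 m = 2360 Å.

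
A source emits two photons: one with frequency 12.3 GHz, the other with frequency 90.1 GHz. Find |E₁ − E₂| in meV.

0.322 meV

Using E = hf: E₁ = 8.150e-24 J, E₂ = 5.970e-23 J.
|ΔE| = |8.150e-24 − 5.970e-23| = 5.16e-23 J = 0.322 meV.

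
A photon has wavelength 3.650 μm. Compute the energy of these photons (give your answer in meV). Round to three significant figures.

340 meV

Use h = 6.62607015e-34 J·s, c = 2.99792458e8 m/s, 1 eV = 1.602176634e-19 J.
Convert to SI: λ = 3.650 μm = 3.650e-6 m.
For a photon E = hc/λ, so E = 5.442e-20 J.
Converting to meV: E = 339.7 meV ≈ 340 meV.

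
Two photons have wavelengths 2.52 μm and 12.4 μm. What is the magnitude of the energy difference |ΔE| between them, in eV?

0.392 eV

Using E = hc/λ: E₁ = 7.883 × 10^-20 J, E₂ = 1.602 × 10^-20 J.
|ΔE| = |7.883 × 10^-20 − 1.602 × 10^-20| = 6.28 × 10^-20 J = 0.392 eV.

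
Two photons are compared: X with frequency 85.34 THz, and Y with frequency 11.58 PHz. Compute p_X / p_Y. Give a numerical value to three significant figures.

p_X = 1.886 × 10^-28 kg·m/s (from frequency = 85.34 THz, via p = hf/c).
p_Y = 2.559 × 10^-26 kg·m/s (from frequency = 11.58 PHz, via p = hf/c).
Ratio = 1.886 × 10^-28 / 2.559 × 10^-26 = 7.37 × 10^-3.

7.37 × 10^-3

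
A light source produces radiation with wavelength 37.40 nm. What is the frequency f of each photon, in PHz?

(c = 2.99792458 × 10^8 m/s.)
First convert: λ = 37.40 nm = 3.740 × 10^-8 m.
For a photon f = c/λ, so f = 8.016 × 10^15 Hz.
Converting to PHz: f = 8.016 PHz ≈ 8.02 PHz.

8.02 PHz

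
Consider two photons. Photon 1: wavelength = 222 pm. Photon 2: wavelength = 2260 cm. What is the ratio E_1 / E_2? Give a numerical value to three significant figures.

1.02 × 10^11

E_1 = 8.948 × 10^-16 J (from wavelength = 222 pm, via E = hc/λ).
E_2 = 8.790 × 10^-27 J (from wavelength = 2260 cm, via E = hc/λ).
Ratio = 8.948 × 10^-16 / 8.790 × 10^-27 = 1.02 × 10^11.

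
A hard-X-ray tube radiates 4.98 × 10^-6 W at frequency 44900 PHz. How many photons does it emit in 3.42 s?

Total energy: E_total = P·t = 4.98 × 10^-6 × 3.42 = 1.703 × 10^-5 J.
Per-photon energy: E = 2.975 × 10^-14 J.
N = E_total / E_photon = 5.72 × 10^8.

5.72 × 10^8 photons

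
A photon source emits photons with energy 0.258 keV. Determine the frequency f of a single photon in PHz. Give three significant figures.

In SI units: E = 0.258 keV = 4.1336e-17 J.
For a photon f = E/h, so f = 6.238e16 Hz.
Converting to PHz: f = 62.38 PHz ≈ 62.4 PHz.

62.4 PHz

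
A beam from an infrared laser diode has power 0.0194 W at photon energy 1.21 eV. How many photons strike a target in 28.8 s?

Total energy: E_total = P·t = 0.0194 × 28.8 = 0.5587 J.
Per-photon energy: E = 1.939 × 10^-19 J.
N = E_total / E_photon = 2.88 × 10^18.

2.88 × 10^18 photons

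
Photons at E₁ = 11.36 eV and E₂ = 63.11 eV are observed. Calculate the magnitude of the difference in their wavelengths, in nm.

Using λ = hc/E: λ₁ = 1.0914 × 10^-7 m, λ₂ = 1.9646 × 10^-8 m.
|Δλ| = |1.0914 × 10^-7 − 1.9646 × 10^-8| = 8.95 × 10^-8 m = 89.5 nm.

89.5 nm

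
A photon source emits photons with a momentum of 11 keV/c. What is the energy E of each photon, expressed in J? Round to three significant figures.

Use c = 2.99792458 × 10^8 m/s, 1 eV = 1.602176634 × 10^-19 J.
First convert: p = 11 keV/c = 5.8787 × 10^-24 kg·m/s.
The photon relation is E = pc, giving E = 1.762 × 10^-15 J.
So E ≈ 1.76 × 10^-15 J.

1.76 × 10^-15 J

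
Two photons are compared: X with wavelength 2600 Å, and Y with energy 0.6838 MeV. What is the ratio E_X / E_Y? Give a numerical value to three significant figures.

6.97 × 10^-6

E_X = 7.640 × 10^-19 J (from wavelength = 2600 Å, via E = hc/λ).
E_Y = 1.096 × 10^-13 J (from energy = 0.6838 MeV, via E given directly).
Ratio = 7.640 × 10^-19 / 1.096 × 10^-13 = 6.97 × 10^-6.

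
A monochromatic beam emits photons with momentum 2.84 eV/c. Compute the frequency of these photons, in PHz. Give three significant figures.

0.687 PHz

First convert: p = 2.84 eV/c = 1.5178e-27 kg·m/s.
For a photon f = pc/h, so f = 6.867e14 Hz.
Converting to PHz: f = 0.6867 PHz ≈ 0.687 PHz.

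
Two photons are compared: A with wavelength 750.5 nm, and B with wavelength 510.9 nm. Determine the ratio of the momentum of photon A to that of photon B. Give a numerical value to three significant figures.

0.681

p_A = 8.829·10^-28 kg·m/s (from wavelength = 750.5 nm, via p = h/λ).
p_B = 1.297·10^-27 kg·m/s (from wavelength = 510.9 nm, via p = h/λ).
Ratio = 8.829·10^-28 / 1.297·10^-27 = 0.681.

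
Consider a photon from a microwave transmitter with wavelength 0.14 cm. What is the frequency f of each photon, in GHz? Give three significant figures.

214 GHz

First convert: λ = 0.14 cm = 0.0014 m.
The photon relation is f = c/λ, giving f = 2.141e11 Hz.
Converting to GHz: f = 214.1 GHz ≈ 214 GHz.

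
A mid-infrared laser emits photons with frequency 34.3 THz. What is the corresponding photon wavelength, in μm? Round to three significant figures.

First convert: f = 34.3 THz = 3.43e13 Hz.
For a photon λ = c/f, so λ = 8.740e-6 m.
Converting to μm: λ = 8.740 μm ≈ 8.74 μm.

8.74 μm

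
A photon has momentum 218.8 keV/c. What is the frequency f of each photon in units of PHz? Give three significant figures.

5.29 × 10^4 PHz

In SI units: p = 218.8 keV/c = 1.1693 × 10^-22 kg·m/s.
For a photon f = pc/h, so f = 5.291 × 10^19 Hz.
Converting to PHz: f = 52910 PHz ≈ 5.29 × 10^4 PHz.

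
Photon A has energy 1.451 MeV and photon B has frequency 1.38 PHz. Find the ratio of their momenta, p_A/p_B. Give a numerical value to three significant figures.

2.54 × 10^5

p_A = 7.755 × 10^-22 kg·m/s (from energy = 1.451 MeV, via p = E/c).
p_B = 3.050 × 10^-27 kg·m/s (from frequency = 1.38 PHz, via p = hf/c).
Ratio = 7.755 × 10^-22 / 3.050 × 10^-27 = 2.54 × 10^5.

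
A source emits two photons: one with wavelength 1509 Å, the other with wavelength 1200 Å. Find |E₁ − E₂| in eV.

2.12 eV

Using E = hc/λ: E₁ = 1.3164·10^-18 J, E₂ = 1.6554·10^-18 J.
|ΔE| = |1.3164·10^-18 − 1.6554·10^-18| = 3.39·10^-19 J = 2.12 eV.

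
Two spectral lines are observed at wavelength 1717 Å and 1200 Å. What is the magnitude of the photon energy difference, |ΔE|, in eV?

3.11 eV

Using E = hc/λ: E₁ = 1.1569e-18 J, E₂ = 1.6554e-18 J.
|ΔE| = |1.1569e-18 − 1.6554e-18| = 4.98e-19 J = 3.11 eV.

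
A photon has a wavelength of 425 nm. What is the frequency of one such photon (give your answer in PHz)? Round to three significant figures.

Use c = 2.99792458·10^8 m/s.
First convert: λ = 425 nm = 4.25·10^-7 m.
Since f = c/λ for a photon, f = 7.054·10^14 Hz.
Converting to PHz: f = 0.7054 PHz ≈ 0.705 PHz.

0.705 PHz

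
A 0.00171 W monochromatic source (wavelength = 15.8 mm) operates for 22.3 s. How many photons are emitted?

3.03e21 photons

Total energy: E_total = P·t = 0.00171 × 22.3 = 0.03813 J.
Per-photon energy: E = 1.257e-23 J.
N = E_total / E_photon = 3.03e21.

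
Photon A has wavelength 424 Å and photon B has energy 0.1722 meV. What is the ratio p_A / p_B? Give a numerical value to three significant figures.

p_A = 1.563 × 10^-26 kg·m/s (from wavelength = 424 Å, via p = h/λ).
p_B = 9.203 × 10^-32 kg·m/s (from energy = 0.1722 meV, via p = E/c).
Ratio = 1.563 × 10^-26 / 9.203 × 10^-32 = 1.70 × 10^5.

1.70 × 10^5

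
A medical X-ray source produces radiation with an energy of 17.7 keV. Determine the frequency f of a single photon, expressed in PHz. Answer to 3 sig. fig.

In SI units: E = 17.7 keV = 2.8359 × 10^-15 J.
Apply f = E/h: f = 4.280 × 10^18 Hz.
Converting to PHz: f = 4280 PHz ≈ 4280 PHz.

4280 PHz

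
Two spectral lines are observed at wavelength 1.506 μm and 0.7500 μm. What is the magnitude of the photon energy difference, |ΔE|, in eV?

Using E = hc/λ: E₁ = 1.3190 × 10^-19 J, E₂ = 2.6486 × 10^-19 J.
|ΔE| = |1.3190 × 10^-19 − 2.6486 × 10^-19| = 1.33 × 10^-19 J = 0.830 eV.

0.830 eV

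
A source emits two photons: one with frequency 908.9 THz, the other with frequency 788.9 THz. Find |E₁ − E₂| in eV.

0.496 eV

Using E = hf: E₁ = 6.0224·10^-19 J, E₂ = 5.2273·10^-19 J.
|ΔE| = |6.0224·10^-19 − 5.2273·10^-19| = 7.95·10^-20 J = 0.496 eV.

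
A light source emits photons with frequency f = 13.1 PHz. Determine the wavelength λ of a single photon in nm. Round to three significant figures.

22.9 nm

First convert: f = 13.1 PHz = 1.31 × 10^16 Hz.
For a photon λ = c/f, so λ = 2.288 × 10^-8 m.
Converting to nm: λ = 22.88 nm ≈ 22.9 nm.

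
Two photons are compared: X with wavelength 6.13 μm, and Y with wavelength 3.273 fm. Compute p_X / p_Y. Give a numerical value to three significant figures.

5.34e-10

p_X = 1.081e-28 kg·m/s (from wavelength = 6.13 μm, via p = h/λ).
p_Y = 2.024e-19 kg·m/s (from wavelength = 3.273 fm, via p = h/λ).
Ratio = 1.081e-28 / 2.024e-19 = 5.34e-10.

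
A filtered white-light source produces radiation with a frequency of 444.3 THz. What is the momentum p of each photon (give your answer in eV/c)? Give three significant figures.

Take h = 6.62607015e-34 J·s, c = 2.99792458e8 m/s, 1 eV = 1.602176634e-19 J.
First convert: f = 444.3 THz = 4.443e14 Hz.
The photon relation is p = hf/c, giving p = 9.820e-28 kg·m/s.
Converting to eV/c: p = 1.837 eV/c ≈ 1.84 eV/c.

1.84 eV/c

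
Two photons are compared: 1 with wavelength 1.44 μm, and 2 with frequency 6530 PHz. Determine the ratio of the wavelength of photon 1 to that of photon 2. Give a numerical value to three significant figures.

λ_1 = 1.440e-6 m (from wavelength = 1.44 μm, via λ given directly).
λ_2 = 4.591e-11 m (from frequency = 6530 PHz, via λ = c/f).
Ratio = 1.440e-6 / 4.591e-11 = 3.14e4.

3.14e4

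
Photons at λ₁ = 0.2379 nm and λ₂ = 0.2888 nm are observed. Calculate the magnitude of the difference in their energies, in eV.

919 eV

Using E = hc/λ: E₁ = 8.3499e-16 J, E₂ = 6.8783e-16 J.
|ΔE| = |8.3499e-16 − 6.8783e-16| = 1.47e-16 J = 919 eV.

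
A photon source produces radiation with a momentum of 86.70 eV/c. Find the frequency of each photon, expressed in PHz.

Use h = 6.62607015e-34 J·s, c = 2.99792458e8 m/s, 1 eV = 1.602176634e-19 J.
In SI units: p = 86.70 eV/c = 4.6335e-26 kg·m/s.
The photon relation is f = pc/h, giving f = 2.096e16 Hz.
Converting to PHz: f = 20.96 PHz ≈ 21.0 PHz.

21.0 PHz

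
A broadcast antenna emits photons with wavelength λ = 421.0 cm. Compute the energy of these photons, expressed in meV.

2.94 × 10^-4 meV

In SI units: λ = 421.0 cm = 4.210 m.
The photon relation is E = hc/λ, giving E = 4.718 × 10^-26 J.
Converting to meV: E = 2.945 × 10^-4 meV ≈ 2.94 × 10^-4 meV.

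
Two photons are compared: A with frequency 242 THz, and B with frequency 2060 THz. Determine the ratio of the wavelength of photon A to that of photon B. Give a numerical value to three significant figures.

8.51

λ_A = 1.239e-6 m (from frequency = 242 THz, via λ = c/f).
λ_B = 1.455e-7 m (from frequency = 2060 THz, via λ = c/f).
Ratio = 1.239e-6 / 1.455e-7 = 8.51.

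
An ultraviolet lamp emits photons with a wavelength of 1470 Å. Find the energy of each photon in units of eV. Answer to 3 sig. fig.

Convert to SI: λ = 1470 Å = 1.47e-7 m.
The photon relation is E = hc/λ, giving E = 1.351e-18 J.
Converting to eV: E = 8.434 eV ≈ 8.43 eV.

8.43 eV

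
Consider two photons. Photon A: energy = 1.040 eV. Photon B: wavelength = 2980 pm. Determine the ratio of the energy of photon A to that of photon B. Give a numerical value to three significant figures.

2.50·10^-3

E_A = 1.666·10^-19 J (from energy = 1.040 eV, via E given directly).
E_B = 6.666·10^-17 J (from wavelength = 2980 pm, via E = hc/λ).
Ratio = 1.666·10^-19 / 6.666·10^-17 = 2.50·10^-3.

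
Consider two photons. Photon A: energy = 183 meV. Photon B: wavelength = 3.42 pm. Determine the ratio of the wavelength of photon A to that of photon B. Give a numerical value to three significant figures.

λ_A = 6.775·10^-6 m (from energy = 183 meV, via λ = hc/E).
λ_B = 3.420·10^-12 m (from wavelength = 3.42 pm, via λ given directly).
Ratio = 6.775·10^-6 / 3.420·10^-12 = 1.98·10^6.

1.98·10^6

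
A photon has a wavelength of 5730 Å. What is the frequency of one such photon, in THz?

523 THz

(c = 2.99792458e8 m/s.)
In SI units: λ = 5730 Å = 5.73e-7 m.
Since f = c/λ for a photon, f = 5.232e14 Hz.
Converting to THz: f = 523.2 THz ≈ 523 THz.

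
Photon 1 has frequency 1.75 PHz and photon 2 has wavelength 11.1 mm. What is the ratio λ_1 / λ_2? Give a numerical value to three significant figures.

1.54e-5

λ_1 = 1.713e-7 m (from frequency = 1.75 PHz, via λ = c/f).
λ_2 = 0.01110 m (from wavelength = 11.1 mm, via λ given directly).
Ratio = 1.713e-7 / 0.01110 = 1.54e-5.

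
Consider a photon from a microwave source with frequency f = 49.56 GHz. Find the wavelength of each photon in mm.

6.05 mm

(c = 2.99792458 × 10^8 m/s.)
Convert to SI: f = 49.56 GHz = 4.956 × 10^10 Hz.
The photon relation is λ = c/f, giving λ = 0.006049 m.
Converting to mm: λ = 6.049 mm ≈ 6.05 mm.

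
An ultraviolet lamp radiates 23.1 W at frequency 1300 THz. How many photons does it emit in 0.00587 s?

Total energy: E_total = P·t = 23.1 × 0.00587 = 0.1356 J.
Per-photon energy: E = 8.614 × 10^-19 J.
N = E_total / E_photon = 1.57 × 10^17.

1.57 × 10^17 photons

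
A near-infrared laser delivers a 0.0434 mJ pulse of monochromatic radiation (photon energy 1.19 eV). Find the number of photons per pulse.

Per-photon energy: E = 1.907·10^-19 J (from energy = 1.19 eV).
N = E_total / E_photon = 4.34·10^-5 J / 1.907·10^-19 J = 2.28·10^14.

2.28·10^14 photons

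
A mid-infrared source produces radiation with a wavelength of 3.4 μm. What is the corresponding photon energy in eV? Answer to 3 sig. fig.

Use h = 6.62607015 × 10^-34 J·s, c = 2.99792458 × 10^8 m/s, 1 eV = 1.602176634 × 10^-19 J.
Convert to SI: λ = 3.4 μm = 3.4 × 10^-6 m.
The photon relation is E = hc/λ, giving E = 5.842 × 10^-20 J.
Converting to eV: E = 0.3647 eV ≈ 0.365 eV.

0.365 eV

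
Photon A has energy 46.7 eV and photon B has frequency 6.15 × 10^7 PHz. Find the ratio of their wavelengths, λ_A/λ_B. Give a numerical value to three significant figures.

λ_A = 2.655 × 10^-8 m (from energy = 46.7 eV, via λ = hc/E).
λ_B = 4.875 × 10^-15 m (from frequency = 6.15 × 10^7 PHz, via λ = c/f).
Ratio = 2.655 × 10^-8 / 4.875 × 10^-15 = 5.45 × 10^6.

5.45 × 10^6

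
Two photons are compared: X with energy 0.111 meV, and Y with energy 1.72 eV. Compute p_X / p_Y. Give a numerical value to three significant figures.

6.45e-5

p_X = 5.932e-32 kg·m/s (from energy = 0.111 meV, via p = E/c).
p_Y = 9.192e-28 kg·m/s (from energy = 1.72 eV, via p = E/c).
Ratio = 5.932e-32 / 9.192e-28 = 6.45e-5.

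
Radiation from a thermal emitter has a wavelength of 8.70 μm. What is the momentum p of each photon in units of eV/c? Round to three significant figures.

0.143 eV/c

Convert to SI: λ = 8.70 μm = 8.70e-6 m.
Since p = h/λ for a photon, p = 7.616e-29 kg·m/s.
Converting to eV/c: p = 0.1425 eV/c ≈ 0.143 eV/c.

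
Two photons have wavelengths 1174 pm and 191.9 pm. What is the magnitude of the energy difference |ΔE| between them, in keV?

Using E = hc/λ: E₁ = 1.6920e-16 J, E₂ = 1.0351e-15 J.
|ΔE| = |1.6920e-16 − 1.0351e-15| = 8.66e-16 J = 5.40 keV.

5.40 keV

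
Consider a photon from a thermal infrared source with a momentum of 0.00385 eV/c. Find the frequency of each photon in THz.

0.931 THz

(h = 6.62607015e-34 J·s, c = 2.99792458e8 m/s, 1 eV = 1.602176634e-19 J.)
In SI units: p = 0.00385 eV/c = 2.0576e-30 kg·m/s.
Apply f = pc/h: f = 9.309e11 Hz.
Converting to THz: f = 0.9309 THz ≈ 0.931 THz.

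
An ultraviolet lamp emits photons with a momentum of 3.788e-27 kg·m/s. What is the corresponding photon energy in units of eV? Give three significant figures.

The photon relation is E = pc, giving E = 1.136e-18 J.
Converting to eV: E = 7.088 eV ≈ 7.09 eV.

7.09 eV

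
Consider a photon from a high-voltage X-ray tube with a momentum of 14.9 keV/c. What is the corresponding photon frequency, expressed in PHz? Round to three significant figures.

First convert: p = 14.9 keV/c = 7.9630e-24 kg·m/s.
Apply f = pc/h: f = 3.603e18 Hz.
Converting to PHz: f = 3603 PHz ≈ 3600 PHz.

3600 PHz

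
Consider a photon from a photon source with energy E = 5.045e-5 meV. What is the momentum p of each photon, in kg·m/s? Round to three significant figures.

2.70e-35 kg·m/s

Take c = 2.99792458e8 m/s, 1 eV = 1.602176634e-19 J.
First convert: E = 5.045e-5 meV = 8.0830e-27 J.
Apply p = E/c: p = 2.696e-35 kg·m/s.
So p ≈ 2.70e-35 kg·m/s.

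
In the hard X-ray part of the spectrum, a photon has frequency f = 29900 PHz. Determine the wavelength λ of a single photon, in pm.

10.0 pm

(c = 2.99792458e8 m/s.)
Convert to SI: f = 29900 PHz = 2.99e19 Hz.
Since λ = c/f for a photon, λ = 1.003e-11 m.
Converting to pm: λ = 10.03 pm ≈ 10.0 pm.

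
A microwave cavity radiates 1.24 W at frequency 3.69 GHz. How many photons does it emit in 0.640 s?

Total energy: E_total = P·t = 1.24 × 0.640 = 0.7936 J.
Per-photon energy: E = 2.445·10^-24 J.
N = E_total / E_photon = 3.25·10^23.

3.25·10^23 photons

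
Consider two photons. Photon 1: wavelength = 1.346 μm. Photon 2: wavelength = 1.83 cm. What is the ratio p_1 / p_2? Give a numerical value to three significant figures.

1.36e4

p_1 = 4.923e-28 kg·m/s (from wavelength = 1.346 μm, via p = h/λ).
p_2 = 3.621e-32 kg·m/s (from wavelength = 1.83 cm, via p = h/λ).
Ratio = 4.923e-28 / 3.621e-32 = 1.36e4.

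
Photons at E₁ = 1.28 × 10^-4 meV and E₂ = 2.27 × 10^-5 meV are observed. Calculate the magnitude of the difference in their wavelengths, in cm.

Using λ = hc/E: λ₁ = 9.686 m, λ₂ = 54.62 m.
|Δλ| = |9.686 − 54.62| = 44.9 m = 4490 cm.

4490 cm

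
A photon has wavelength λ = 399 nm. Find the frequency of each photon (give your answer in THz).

(c = 2.99792458 × 10^8 m/s.)
Convert to SI: λ = 399 nm = 3.99 × 10^-7 m.
Apply f = c/λ: f = 7.514 × 10^14 Hz.
Converting to THz: f = 751.4 THz ≈ 751 THz.

751 THz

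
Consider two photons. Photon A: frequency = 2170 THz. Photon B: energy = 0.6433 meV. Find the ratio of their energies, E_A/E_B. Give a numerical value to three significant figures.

E_A = 1.438 × 10^-18 J (from frequency = 2170 THz, via E = hf).
E_B = 1.031 × 10^-22 J (from energy = 0.6433 meV, via E given directly).
Ratio = 1.438 × 10^-18 / 1.031 × 10^-22 = 1.40 × 10^4.

1.40 × 10^4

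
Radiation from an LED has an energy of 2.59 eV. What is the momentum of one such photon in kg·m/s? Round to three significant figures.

1.38e-27 kg·m/s

Take c = 2.99792458e8 m/s, 1 eV = 1.602176634e-19 J.
In SI units: E = 2.59 eV = 4.1496e-19 J.
For a photon p = E/c, so p = 1.384e-27 kg·m/s.
So p ≈ 1.38e-27 kg·m/s.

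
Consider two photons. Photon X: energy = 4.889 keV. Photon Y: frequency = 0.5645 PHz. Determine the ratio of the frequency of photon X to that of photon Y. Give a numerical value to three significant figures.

f_X = 1.182 × 10^18 Hz (from energy = 4.889 keV, via f = E/h).
f_Y = 5.645 × 10^14 Hz (from frequency = 0.5645 PHz, via f given directly).
Ratio = 1.182 × 10^18 / 5.645 × 10^14 = 2090.

2090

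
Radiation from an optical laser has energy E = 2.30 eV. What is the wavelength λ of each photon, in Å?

5390 Å

Use h = 6.62607015·10^-34 J·s, c = 2.99792458·10^8 m/s, 1 eV = 1.602176634·10^-19 J.
In SI units: E = 2.30 eV = 3.6850·10^-19 J.
The photon relation is λ = hc/E, giving λ = 5.391·10^-7 m.
Converting to Å: λ = 5391 Å ≈ 5390 Å.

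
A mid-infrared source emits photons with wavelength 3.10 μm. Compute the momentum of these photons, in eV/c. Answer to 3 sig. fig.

(h = 6.62607015 × 10^-34 J·s, c = 2.99792458 × 10^8 m/s, 1 eV = 1.602176634 × 10^-19 J.)
In SI units: λ = 3.10 μm = 3.10 × 10^-6 m.
Since p = h/λ for a photon, p = 2.137 × 10^-28 kg·m/s.
Converting to eV/c: p = 0.3999 eV/c ≈ 0.400 eV/c.

0.400 eV/c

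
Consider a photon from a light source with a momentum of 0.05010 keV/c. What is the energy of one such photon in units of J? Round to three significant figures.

Use c = 2.99792458e8 m/s, 1 eV = 1.602176634e-19 J.
In SI units: p = 0.05010 keV/c = 2.6775e-26 kg·m/s.
For a photon E = pc, so E = 8.027e-18 J.
So E ≈ 8.03e-18 J.

8.03e-18 J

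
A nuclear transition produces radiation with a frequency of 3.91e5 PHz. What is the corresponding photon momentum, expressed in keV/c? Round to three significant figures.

1620 keV/c

In SI units: f = 3.91e5 PHz = 3.91e20 Hz.
Since p = hf/c for a photon, p = 8.642e-22 kg·m/s.
Converting to keV/c: p = 1617 keV/c ≈ 1620 keV/c.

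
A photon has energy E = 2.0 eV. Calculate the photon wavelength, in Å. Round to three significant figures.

First convert: E = 2.0 eV = 3.2044 × 10^-19 J.
Apply λ = hc/E: λ = 6.199 × 10^-7 m.
Converting to Å: λ = 6199 Å ≈ 6200 Å.

6200 Å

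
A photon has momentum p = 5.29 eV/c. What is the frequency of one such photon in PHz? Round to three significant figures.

(h = 6.62607015·10^-34 J·s, c = 2.99792458·10^8 m/s, 1 eV = 1.602176634·10^-19 J.)
Convert to SI: p = 5.29 eV/c = 2.8271·10^-27 kg·m/s.
Apply f = pc/h: f = 1.279·10^15 Hz.
Converting to PHz: f = 1.279 PHz ≈ 1.28 PHz.

1.28 PHz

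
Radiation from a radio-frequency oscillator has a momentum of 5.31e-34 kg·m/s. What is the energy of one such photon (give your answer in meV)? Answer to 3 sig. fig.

9.94e-4 meV

(c = 2.99792458e8 m/s, 1 eV = 1.602176634e-19 J.)
Since E = pc for a photon, E = 1.592e-25 J.
Converting to meV: E = 9.936e-4 meV ≈ 9.94e-4 meV.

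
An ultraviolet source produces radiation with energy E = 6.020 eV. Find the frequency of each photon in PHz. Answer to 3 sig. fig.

Convert to SI: E = 6.020 eV = 9.6451e-19 J.
The photon relation is f = E/h, giving f = 1.456e15 Hz.
Converting to PHz: f = 1.456 PHz ≈ 1.46 PHz.

1.46 PHz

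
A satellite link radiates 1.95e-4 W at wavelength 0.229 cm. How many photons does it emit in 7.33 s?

1.65e19 photons

Total energy: E_total = P·t = 1.95e-4 × 7.33 = 0.001429 J.
Per-photon energy: E = 8.674e-23 J.
N = E_total / E_photon = 1.65e19.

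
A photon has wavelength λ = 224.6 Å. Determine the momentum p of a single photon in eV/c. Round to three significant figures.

55.2 eV/c

Convert to SI: λ = 224.6 Å = 2.246e-8 m.
Since p = h/λ for a photon, p = 2.950e-26 kg·m/s.
Converting to eV/c: p = 55.20 eV/c ≈ 55.2 eV/c.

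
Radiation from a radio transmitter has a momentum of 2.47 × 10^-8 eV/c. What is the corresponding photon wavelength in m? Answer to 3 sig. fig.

Convert to SI: p = 2.47 × 10^-8 eV/c = 1.3200 × 10^-35 kg·m/s.
For a photon λ = h/p, so λ = 50.20 m.
So λ ≈ 50.2 m.

50.2 m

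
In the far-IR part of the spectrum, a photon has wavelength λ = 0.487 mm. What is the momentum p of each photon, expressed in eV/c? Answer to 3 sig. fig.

(h = 6.62607015e-34 J·s, c = 2.99792458e8 m/s, 1 eV = 1.602176634e-19 J.)
In SI units: λ = 0.487 mm = 4.87e-4 m.
Since p = h/λ for a photon, p = 1.361e-30 kg·m/s.
Converting to eV/c: p = 0.002546 eV/c ≈ 2.55e-3 eV/c.

2.55e-3 eV/c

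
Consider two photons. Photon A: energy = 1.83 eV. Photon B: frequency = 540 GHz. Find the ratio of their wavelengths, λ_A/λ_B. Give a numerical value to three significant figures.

λ_A = 6.775e-7 m (from energy = 1.83 eV, via λ = hc/E).
λ_B = 5.552e-4 m (from frequency = 540 GHz, via λ = c/f).
Ratio = 6.775e-7 / 5.552e-4 = 1.22e-3.

1.22e-3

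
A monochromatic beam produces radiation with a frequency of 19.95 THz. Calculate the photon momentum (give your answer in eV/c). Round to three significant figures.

(h = 6.62607015e-34 J·s, c = 2.99792458e8 m/s, 1 eV = 1.602176634e-19 J.)
First convert: f = 19.95 THz = 1.995e13 Hz.
The photon relation is p = hf/c, giving p = 4.409e-29 kg·m/s.
Converting to eV/c: p = 0.08251 eV/c ≈ 0.0825 eV/c.

0.0825 eV/c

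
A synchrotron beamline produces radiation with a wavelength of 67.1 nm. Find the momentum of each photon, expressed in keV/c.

0.0185 keV/c

First convert: λ = 67.1 nm = 6.71 × 10^-8 m.
The photon relation is p = h/λ, giving p = 9.875 × 10^-27 kg·m/s.
Converting to keV/c: p = 0.01848 keV/c ≈ 0.0185 keV/c.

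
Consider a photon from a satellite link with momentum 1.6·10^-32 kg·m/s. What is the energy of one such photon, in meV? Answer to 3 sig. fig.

Use c = 2.99792458·10^8 m/s, 1 eV = 1.602176634·10^-19 J.
Since E = pc for a photon, E = 4.797·10^-24 J.
Converting to meV: E = 0.02994 meV ≈ 0.0299 meV.

0.0299 meV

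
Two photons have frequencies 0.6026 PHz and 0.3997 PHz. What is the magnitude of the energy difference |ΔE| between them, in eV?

Using E = hf: E₁ = 3.9929 × 10^-19 J, E₂ = 2.6484 × 10^-19 J.
|ΔE| = |3.9929 × 10^-19 − 2.6484 × 10^-19| = 1.34 × 10^-19 J = 0.839 eV.

0.839 eV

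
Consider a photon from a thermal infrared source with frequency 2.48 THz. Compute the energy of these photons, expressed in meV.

10.3 meV

(h = 6.62607015e-34 J·s, 1 eV = 1.602176634e-19 J.)
In SI units: f = 2.48 THz = 2.48e12 Hz.
Since E = hf for a photon, E = 1.643e-21 J.
Converting to meV: E = 10.26 meV ≈ 10.3 meV.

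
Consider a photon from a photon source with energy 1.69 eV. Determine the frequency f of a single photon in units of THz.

In SI units: E = 1.69 eV = 2.7077·10^-19 J.
Apply f = E/h: f = 4.086·10^14 Hz.
Converting to THz: f = 408.6 THz ≈ 409 THz.

409 THz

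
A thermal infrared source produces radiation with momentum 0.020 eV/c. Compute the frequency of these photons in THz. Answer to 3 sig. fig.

4.84 THz

Take h = 6.62607015 × 10^-34 J·s, c = 2.99792458 × 10^8 m/s, 1 eV = 1.602176634 × 10^-19 J.
First convert: p = 0.020 eV/c = 1.0689 × 10^-29 kg·m/s.
For a photon f = pc/h, so f = 4.836 × 10^12 Hz.
Converting to THz: f = 4.836 THz ≈ 4.84 THz.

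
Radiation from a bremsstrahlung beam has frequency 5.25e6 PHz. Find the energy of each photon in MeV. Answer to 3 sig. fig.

21.7 MeV

Use h = 6.62607015e-34 J·s, 1 eV = 1.602176634e-19 J.
Convert to SI: f = 5.25e6 PHz = 5.25e21 Hz.
The photon relation is E = hf, giving E = 3.479e-12 J.
Converting to MeV: E = 21.71 MeV ≈ 21.7 MeV.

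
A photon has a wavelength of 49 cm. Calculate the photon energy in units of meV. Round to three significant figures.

2.53e-3 meV

First convert: λ = 49 cm = 0.49 m.
For a photon E = hc/λ, so E = 4.054e-25 J.
Converting to meV: E = 0.002530 meV ≈ 2.53e-3 meV.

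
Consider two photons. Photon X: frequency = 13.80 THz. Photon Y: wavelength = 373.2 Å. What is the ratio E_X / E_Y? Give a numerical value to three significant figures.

1.72e-3

E_X = 9.144e-21 J (from frequency = 13.80 THz, via E = hf).
E_Y = 5.323e-18 J (from wavelength = 373.2 Å, via E = hc/λ).
Ratio = 9.144e-21 / 5.323e-18 = 1.72e-3.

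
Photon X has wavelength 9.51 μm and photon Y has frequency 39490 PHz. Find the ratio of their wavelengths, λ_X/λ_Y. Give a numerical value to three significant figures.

1.25 × 10^6

λ_X = 9.510 × 10^-6 m (from wavelength = 9.51 μm, via λ given directly).
λ_Y = 7.592 × 10^-12 m (from frequency = 39490 PHz, via λ = c/f).
Ratio = 9.510 × 10^-6 / 7.592 × 10^-12 = 1.25 × 10^6.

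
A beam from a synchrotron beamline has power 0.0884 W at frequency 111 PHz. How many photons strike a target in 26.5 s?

3.19·10^16 photons

Total energy: E_total = P·t = 0.0884 × 26.5 = 2.343 J.
Per-photon energy: E = 7.355·10^-17 J.
N = E_total / E_photon = 3.19·10^16.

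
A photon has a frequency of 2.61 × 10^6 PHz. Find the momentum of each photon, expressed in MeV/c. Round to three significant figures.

Use h = 6.62607015 × 10^-34 J·s, c = 2.99792458 × 10^8 m/s, 1 eV = 1.602176634 × 10^-19 J.
First convert: f = 2.61 × 10^6 PHz = 2.61 × 10^21 Hz.
The photon relation is p = hf/c, giving p = 5.769 × 10^-21 kg·m/s.
Converting to MeV/c: p = 10.79 MeV/c ≈ 10.8 MeV/c.

10.8 MeV/c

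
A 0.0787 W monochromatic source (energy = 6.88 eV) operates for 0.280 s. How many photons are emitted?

2.00·10^16 photons

Total energy: E_total = P·t = 0.0787 × 0.280 = 0.02204 J.
Per-photon energy: E = 1.102·10^-18 J.
N = E_total / E_photon = 2.00·10^16.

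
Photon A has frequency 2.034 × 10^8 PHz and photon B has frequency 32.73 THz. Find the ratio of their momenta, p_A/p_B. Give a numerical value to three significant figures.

p_A = 4.496 × 10^-19 kg·m/s (from frequency = 2.034 × 10^8 PHz, via p = hf/c).
p_B = 7.234 × 10^-29 kg·m/s (from frequency = 32.73 THz, via p = hf/c).
Ratio = 4.496 × 10^-19 / 7.234 × 10^-29 = 6.21 × 10^9.

6.21 × 10^9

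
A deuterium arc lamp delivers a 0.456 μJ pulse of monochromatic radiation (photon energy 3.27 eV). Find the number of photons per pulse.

8.70·10^11 photons

Per-photon energy: E = 5.239·10^-19 J (from energy = 3.27 eV).
N = E_total / E_photon = 4.56·10^-7 J / 5.239·10^-19 J = 8.70·10^11.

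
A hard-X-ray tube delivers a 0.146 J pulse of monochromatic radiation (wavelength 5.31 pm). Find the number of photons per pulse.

3.90e12 photons

Per-photon energy: E = 3.741e-14 J (from wavelength = 5.31 pm).
N = E_total / E_photon = 0.146 J / 3.741e-14 J = 3.90e12.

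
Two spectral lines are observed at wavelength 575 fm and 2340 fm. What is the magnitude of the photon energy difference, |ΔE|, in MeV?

Using E = hc/λ: E₁ = 3.455 × 10^-13 J, E₂ = 8.489 × 10^-14 J.
|ΔE| = |3.455 × 10^-13 − 8.489 × 10^-14| = 2.61 × 10^-13 J = 1.63 MeV.

1.63 MeV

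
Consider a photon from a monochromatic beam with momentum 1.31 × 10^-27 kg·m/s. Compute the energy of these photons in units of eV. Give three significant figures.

Apply E = pc: E = 3.927 × 10^-19 J.
Converting to eV: E = 2.451 eV ≈ 2.45 eV.

2.45 eV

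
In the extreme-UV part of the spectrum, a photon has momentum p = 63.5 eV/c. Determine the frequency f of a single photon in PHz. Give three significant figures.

First convert: p = 63.5 eV/c = 3.3936e-26 kg·m/s.
Since f = pc/h for a photon, f = 1.535e16 Hz.
Converting to PHz: f = 15.35 PHz ≈ 15.4 PHz.

15.4 PHz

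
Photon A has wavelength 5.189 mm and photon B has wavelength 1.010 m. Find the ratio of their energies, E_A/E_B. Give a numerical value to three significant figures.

E_A = 3.828 × 10^-23 J (from wavelength = 5.189 mm, via E = hc/λ).
E_B = 1.967 × 10^-25 J (from wavelength = 1.010 m, via E = hc/λ).
Ratio = 3.828 × 10^-23 / 1.967 × 10^-25 = 195.

195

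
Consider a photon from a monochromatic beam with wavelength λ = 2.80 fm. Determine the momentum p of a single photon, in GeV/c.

0.443 GeV/c

(h = 6.62607015e-34 J·s, c = 2.99792458e8 m/s, 1 eV = 1.602176634e-19 J.)
In SI units: λ = 2.80 fm = 2.80e-15 m.
Since p = h/λ for a photon, p = 2.366e-19 kg·m/s.
Converting to GeV/c: p = 0.4428 GeV/c ≈ 0.443 GeV/c.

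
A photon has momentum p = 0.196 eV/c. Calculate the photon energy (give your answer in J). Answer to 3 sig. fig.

Use c = 2.99792458·10^8 m/s, 1 eV = 1.602176634·10^-19 J.
First convert: p = 0.196 eV/c = 1.0475·10^-28 kg·m/s.
For a photon E = pc, so E = 3.140·10^-20 J.
So E ≈ 3.14·10^-20 J.

3.14·10^-20 J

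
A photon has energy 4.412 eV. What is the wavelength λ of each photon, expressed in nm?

281 nm

Use h = 6.62607015e-34 J·s, c = 2.99792458e8 m/s, 1 eV = 1.602176634e-19 J.
First convert: E = 4.412 eV = 7.0688e-19 J.
Apply λ = hc/E: λ = 2.810e-7 m.
Converting to nm: λ = 281.0 nm ≈ 281 nm.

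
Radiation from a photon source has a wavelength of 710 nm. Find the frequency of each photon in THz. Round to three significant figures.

First convert: λ = 710 nm = 7.1e-7 m.
Since f = c/λ for a photon, f = 4.222e14 Hz.
Converting to THz: f = 422.2 THz ≈ 422 THz.

422 THz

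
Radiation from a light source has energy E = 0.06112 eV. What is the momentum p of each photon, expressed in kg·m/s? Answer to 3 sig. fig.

Convert to SI: E = 0.06112 eV = 9.7925e-21 J.
For a photon p = E/c, so p = 3.266e-29 kg·m/s.
So p ≈ 3.27e-29 kg·m/s.

3.27e-29 kg·m/s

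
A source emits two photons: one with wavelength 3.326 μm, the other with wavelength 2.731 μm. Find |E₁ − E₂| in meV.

Using E = hc/λ: E₁ = 5.9725e-20 J, E₂ = 7.2737e-20 J.
|ΔE| = |5.9725e-20 − 7.2737e-20| = 1.30e-20 J = 81.2 meV.

81.2 meV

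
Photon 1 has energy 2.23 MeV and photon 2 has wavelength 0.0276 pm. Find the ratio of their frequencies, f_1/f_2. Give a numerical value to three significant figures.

f_1 = 5.392 × 10^20 Hz (from energy = 2.23 MeV, via f = E/h).
f_2 = 1.086 × 10^22 Hz (from wavelength = 0.0276 pm, via f = c/λ).
Ratio = 5.392 × 10^20 / 1.086 × 10^22 = 0.0496.

0.0496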